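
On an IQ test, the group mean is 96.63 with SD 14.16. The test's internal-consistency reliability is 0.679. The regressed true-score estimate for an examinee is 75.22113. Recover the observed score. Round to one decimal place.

65.1

T̂ = ρX + (1 − ρ)μ  ⇒  X = (T̂ − (1 − ρ)μ) / ρ
X = (75.22113 − 0.321 × 96.63) / 0.679 = (75.22113 − 31.01823) / 0.679 = 44.20290 / 0.679 = 65.100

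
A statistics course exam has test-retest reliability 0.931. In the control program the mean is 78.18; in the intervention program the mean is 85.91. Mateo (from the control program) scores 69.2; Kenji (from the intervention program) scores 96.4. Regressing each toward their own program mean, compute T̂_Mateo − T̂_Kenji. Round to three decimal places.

-25.857

T̂_Mateo = 0.931(69.2) + 0.069(78.18) = 69.81962
T̂_Kenji = 0.931(96.4) + 0.069(85.91) = 95.67619
Difference = 69.81962 − 95.67619 = -25.85657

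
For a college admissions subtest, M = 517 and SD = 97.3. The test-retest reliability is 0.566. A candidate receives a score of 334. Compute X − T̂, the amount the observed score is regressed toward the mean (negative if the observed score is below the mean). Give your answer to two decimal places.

T̂ = 0.566(334) + 0.434(517) = 189.044 + 224.378 = 413.4220 → 413.422
X − T̂ = 334 − 413.422 = -79.422 → -79.42

-79.42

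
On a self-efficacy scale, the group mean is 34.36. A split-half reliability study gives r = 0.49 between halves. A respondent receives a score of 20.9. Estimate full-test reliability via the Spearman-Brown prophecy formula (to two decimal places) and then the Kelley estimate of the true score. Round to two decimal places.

Spearman-Brown: ρ = 2r/(1 + r) = 2(0.49)/(1 + 0.49) = 0.980/1.49 = 0.6577 → 0.66
Kelley's formula gives T̂ = 0.66·20.9 + 0.34·34.36 = 13.794 + 11.6824 = 25.476.

25.48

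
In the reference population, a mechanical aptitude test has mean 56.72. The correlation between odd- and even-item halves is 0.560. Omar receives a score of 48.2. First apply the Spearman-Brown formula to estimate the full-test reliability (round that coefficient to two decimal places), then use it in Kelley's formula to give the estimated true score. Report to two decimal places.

Spearman-Brown: ρ = 2r/(1 + r) = 2(0.560)/(1 + 0.560) = 1.1200/1.560 = 0.7179 → 0.72
Weight the observed score by reliability and the mean by (1 − reliability): T̂ = 0.72·48.2 + 0.28·56.72 = 34.704 + 15.8816 = 50.586.

50.59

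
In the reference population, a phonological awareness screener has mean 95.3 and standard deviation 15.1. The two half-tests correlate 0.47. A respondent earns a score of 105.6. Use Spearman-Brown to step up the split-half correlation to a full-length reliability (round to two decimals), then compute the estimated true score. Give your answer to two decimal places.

Spearman-Brown: ρ = 2r/(1 + r) = 2(0.47)/(1 + 0.47) = 0.940/1.47 = 0.6395 → 0.64
T̂ = 0.64(105.6) + 0.36(95.3) = 67.584 + 34.308 = 101.892 → 101.89

101.89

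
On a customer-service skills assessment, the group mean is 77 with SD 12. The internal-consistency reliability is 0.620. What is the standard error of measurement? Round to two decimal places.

SEM = SD · √(1 − ρ) = 12 × √0.380 = 12 × 0.6164 = 7.397

7.40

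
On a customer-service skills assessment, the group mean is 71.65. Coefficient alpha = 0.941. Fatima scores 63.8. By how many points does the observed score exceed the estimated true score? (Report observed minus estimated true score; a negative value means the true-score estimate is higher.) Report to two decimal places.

-0.46

T̂ = ρX + (1 − ρ)μ
  = 0.941 × 63.8 + 0.059 × 71.65
  = 60.0358 + 4.22735
  = 64.2631
  ≈ 64.263
X − T̂ = 63.8 − 64.263 = -0.463 → -0.46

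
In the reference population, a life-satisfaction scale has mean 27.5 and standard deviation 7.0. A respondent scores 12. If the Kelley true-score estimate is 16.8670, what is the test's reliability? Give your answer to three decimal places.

0.686

T̂ = ρX + (1 − ρ)μ  ⇒  T̂ − μ = ρ(X − μ)
ρ = (T̂ − μ)/(X − μ) = (16.8670 − 27.5) / (12 − 27.5) = -10.6330 / -15.5 = 0.68600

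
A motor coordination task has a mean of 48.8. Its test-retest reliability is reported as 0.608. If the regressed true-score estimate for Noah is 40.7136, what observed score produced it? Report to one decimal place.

35.5

T̂ = ρX + (1 − ρ)μ  ⇒  X = (T̂ − (1 − ρ)μ) / ρ
X = (40.7136 − 0.392 × 48.8) / 0.608 = (40.7136 − 19.1296) / 0.608 = 21.5840 / 0.608 = 35.500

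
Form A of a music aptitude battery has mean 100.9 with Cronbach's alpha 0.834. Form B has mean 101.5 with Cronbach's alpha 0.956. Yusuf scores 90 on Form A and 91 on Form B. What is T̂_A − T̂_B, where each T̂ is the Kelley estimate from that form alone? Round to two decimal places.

0.35

T̂_A = 0.834(90) + 0.166(100.9) = 91.8094
T̂_B = 0.956(91) + 0.044(101.5) = 91.4620
T̂_A − T̂_B = 0.3474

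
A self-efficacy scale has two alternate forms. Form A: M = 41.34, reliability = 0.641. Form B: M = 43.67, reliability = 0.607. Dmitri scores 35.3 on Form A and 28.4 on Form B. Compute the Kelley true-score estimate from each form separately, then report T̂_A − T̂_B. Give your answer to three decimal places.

3.067

T̂_A = 0.641(35.3) + 0.359(41.34) = 37.46836
T̂_B = 0.607(28.4) + 0.393(43.67) = 34.40111
T̂_A − T̂_B = 3.06725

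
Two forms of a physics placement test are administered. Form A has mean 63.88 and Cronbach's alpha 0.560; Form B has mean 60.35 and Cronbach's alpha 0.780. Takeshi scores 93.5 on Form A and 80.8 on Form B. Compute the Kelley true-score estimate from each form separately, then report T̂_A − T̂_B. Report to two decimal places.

T̂_A = 0.560(93.5) + 0.440(63.88) = 80.4672
T̂_B = 0.780(80.8) + 0.220(60.35) = 76.3010
T̂_A − T̂_B = 4.1662

4.17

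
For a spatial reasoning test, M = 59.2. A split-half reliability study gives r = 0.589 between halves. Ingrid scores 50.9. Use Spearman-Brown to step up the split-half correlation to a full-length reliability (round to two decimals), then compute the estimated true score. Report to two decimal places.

Spearman-Brown: ρ = 2r/(1 + r) = 2(0.589)/(1 + 0.589) = 1.1780/1.589 = 0.7413 → 0.74
Weight the observed score by reliability and the mean by (1 − reliability): T̂ = 0.74·50.9 + 0.26·59.2 = 37.666 + 15.392 = 53.058.

53.06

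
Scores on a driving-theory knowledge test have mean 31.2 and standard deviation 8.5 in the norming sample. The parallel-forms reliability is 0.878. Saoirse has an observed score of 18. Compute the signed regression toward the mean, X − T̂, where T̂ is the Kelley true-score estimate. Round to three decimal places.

-1.610

T̂ = 0.878(18) + 0.122(31.2) = 15.804 + 3.8064 = 19.61040 → 19.6104
X − T̂ = 18 − 19.6104 = -1.6104 → -1.610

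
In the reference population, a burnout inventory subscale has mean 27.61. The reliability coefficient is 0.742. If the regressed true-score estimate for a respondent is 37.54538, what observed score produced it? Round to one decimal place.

41.0

T̂ = ρX + (1 − ρ)μ  ⇒  X = (T̂ − (1 − ρ)μ) / ρ
X = (37.54538 − 0.258 × 27.61) / 0.742 = (37.54538 − 7.12338) / 0.742 = 30.42200 / 0.742 = 41.000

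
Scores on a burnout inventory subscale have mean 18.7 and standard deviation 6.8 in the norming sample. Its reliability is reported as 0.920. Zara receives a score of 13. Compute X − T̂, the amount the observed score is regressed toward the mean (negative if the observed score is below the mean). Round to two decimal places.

T̂ = ρX + (1 − ρ)μ
  = 0.920 × 13 + 0.080 × 18.7
  = 11.960 + 1.4960
  = 13.4560
  ≈ 13.456
X − T̂ = 13 − 13.456 = -0.456 → -0.46

-0.46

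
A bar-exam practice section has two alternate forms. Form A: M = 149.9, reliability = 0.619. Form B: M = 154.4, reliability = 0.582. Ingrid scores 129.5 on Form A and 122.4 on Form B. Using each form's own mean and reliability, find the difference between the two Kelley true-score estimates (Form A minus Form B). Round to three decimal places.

1.496

T̂_A = 0.619(129.5) + 0.381(149.9) = 137.27240
T̂_B = 0.582(122.4) + 0.418(154.4) = 135.77600
T̂_A − T̂_B = 1.49640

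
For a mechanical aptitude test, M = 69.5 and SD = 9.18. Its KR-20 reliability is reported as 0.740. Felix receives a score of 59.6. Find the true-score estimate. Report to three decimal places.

62.174

T̂ = 0.740(59.6) + 0.260(69.5) = 44.1040 + 18.0700 = 62.1740 → 62.174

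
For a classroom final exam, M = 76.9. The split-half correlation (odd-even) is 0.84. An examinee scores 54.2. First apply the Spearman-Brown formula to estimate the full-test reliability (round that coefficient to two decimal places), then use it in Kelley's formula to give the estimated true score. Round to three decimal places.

Spearman-Brown: ρ = 2r/(1 + r) = 2(0.84)/(1 + 0.84) = 1.680/1.84 = 0.9130 → 0.91
T̂ = ρX + (1 − ρ)μ
  = 0.91 × 54.2 + 0.09 × 76.9
  = 49.322 + 6.921
  = 56.2430
  ≈ 56.243

56.243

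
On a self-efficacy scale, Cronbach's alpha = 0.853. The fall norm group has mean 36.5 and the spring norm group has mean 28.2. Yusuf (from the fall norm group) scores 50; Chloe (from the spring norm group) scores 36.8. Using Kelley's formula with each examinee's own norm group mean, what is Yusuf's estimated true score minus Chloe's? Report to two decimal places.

T̂_Yusuf = 0.853(50) + 0.147(36.5) = 48.0155
T̂_Chloe = 0.853(36.8) + 0.147(28.2) = 35.5358
Difference = 48.0155 − 35.5358 = 12.4797

12.48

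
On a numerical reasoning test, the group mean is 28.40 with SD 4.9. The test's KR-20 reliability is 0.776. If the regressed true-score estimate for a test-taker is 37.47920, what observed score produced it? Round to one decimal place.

T̂ = ρX + (1 − ρ)μ  ⇒  X = (T̂ − (1 − ρ)μ) / ρ
X = (37.47920 − 0.224 × 28.40) / 0.776 = (37.47920 − 6.36160) / 0.776 = 31.11760 / 0.776 = 40.100

40.1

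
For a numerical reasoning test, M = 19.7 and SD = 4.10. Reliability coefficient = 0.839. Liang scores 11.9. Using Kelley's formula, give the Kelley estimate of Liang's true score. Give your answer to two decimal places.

13.16

Weight the observed score by reliability and the mean by (1 − reliability): T̂ = 0.839·11.9 + 0.161·19.7 = 9.9841 + 3.1717 = 13.156.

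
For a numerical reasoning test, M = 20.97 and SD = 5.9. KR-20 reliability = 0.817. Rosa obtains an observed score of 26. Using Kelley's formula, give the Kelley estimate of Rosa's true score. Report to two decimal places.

25.08

Kelley's formula gives T̂ = 0.817·26 + 0.183·20.97 = 21.242 + 3.83751 = 25.080.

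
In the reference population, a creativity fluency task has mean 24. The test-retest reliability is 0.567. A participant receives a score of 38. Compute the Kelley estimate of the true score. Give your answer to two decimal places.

31.94

T̂ = 0.567(38) + 0.433(24) = 21.546 + 10.392 = 31.938 → 31.94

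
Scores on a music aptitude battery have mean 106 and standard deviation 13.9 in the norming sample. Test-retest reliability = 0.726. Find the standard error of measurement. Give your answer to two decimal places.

7.28

SEM = SD · √(1 − ρ) = 13.9 × √0.274 = 13.9 × 0.5235 = 7.276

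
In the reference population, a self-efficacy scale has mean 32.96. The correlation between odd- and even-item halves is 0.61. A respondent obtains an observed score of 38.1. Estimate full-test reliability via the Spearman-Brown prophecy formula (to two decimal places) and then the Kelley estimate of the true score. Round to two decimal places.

Spearman-Brown: ρ = 2r/(1 + r) = 2(0.61)/(1 + 0.61) = 1.220/1.61 = 0.7578 → 0.76
T̂ = ρX + (1 − ρ)μ
  = 0.76 × 38.1 + 0.24 × 32.96
  = 28.956 + 7.9104
  = 36.866
  ≈ 36.87

36.87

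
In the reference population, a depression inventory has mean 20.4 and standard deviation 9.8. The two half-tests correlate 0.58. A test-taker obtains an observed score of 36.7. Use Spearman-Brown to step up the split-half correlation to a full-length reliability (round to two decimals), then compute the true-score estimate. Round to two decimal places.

Spearman-Brown: ρ = 2r/(1 + r) = 2(0.58)/(1 + 0.58) = 1.160/1.58 = 0.7342 → 0.73
Kelley's formula gives T̂ = 0.73·36.7 + 0.27·20.4 = 26.791 + 5.508 = 32.299.

32.30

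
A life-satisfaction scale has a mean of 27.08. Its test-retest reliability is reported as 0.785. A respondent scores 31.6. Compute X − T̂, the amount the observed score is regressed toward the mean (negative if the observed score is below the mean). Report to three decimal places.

0.972

Kelley's formula gives T̂ = 0.785·31.6 + 0.215·27.08 = 24.8060 + 5.82220 = 30.62820.
X − T̂ = 31.6 − 30.6282 = 0.9718 → 0.972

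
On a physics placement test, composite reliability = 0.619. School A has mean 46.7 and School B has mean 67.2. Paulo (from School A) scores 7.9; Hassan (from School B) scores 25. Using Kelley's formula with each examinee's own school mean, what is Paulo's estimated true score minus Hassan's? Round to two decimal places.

-18.40

T̂_Paulo = 0.619(7.9) + 0.381(46.7) = 22.6828
T̂_Hassan = 0.619(25) + 0.381(67.2) = 41.0782
Difference = 22.6828 − 41.0782 = -18.3954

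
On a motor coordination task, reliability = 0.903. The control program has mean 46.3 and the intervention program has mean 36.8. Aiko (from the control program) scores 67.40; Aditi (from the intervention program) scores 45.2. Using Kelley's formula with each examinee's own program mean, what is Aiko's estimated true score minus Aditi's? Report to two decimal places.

T̂_Aiko = 0.903(67.40) + 0.097(46.3) = 65.3533
T̂_Aditi = 0.903(45.2) + 0.097(36.8) = 44.3852
Difference = 65.3533 − 44.3852 = 20.9681

20.97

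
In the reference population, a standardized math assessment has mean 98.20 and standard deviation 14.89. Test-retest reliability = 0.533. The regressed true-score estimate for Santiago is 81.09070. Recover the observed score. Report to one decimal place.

T̂ = ρX + (1 − ρ)μ  ⇒  X = (T̂ − (1 − ρ)μ) / ρ
X = (81.09070 − 0.467 × 98.20) / 0.533 = (81.09070 − 45.85940) / 0.533 = 35.23130 / 0.533 = 66.100

66.1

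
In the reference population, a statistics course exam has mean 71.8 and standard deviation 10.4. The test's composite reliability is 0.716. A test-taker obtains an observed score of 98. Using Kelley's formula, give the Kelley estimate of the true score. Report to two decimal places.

90.56

T̂ = ρX + (1 − ρ)μ
  = 0.716 × 98 + 0.284 × 71.8
  = 70.168 + 20.3912
  = 90.559
  ≈ 90.56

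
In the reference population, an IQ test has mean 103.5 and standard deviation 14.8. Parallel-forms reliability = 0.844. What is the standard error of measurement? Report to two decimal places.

SEM = SD · √(1 − ρ) = 14.8 × √0.156 = 14.8 × 0.3950 = 5.846

5.85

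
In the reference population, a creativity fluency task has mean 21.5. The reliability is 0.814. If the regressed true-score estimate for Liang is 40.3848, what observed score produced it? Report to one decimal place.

T̂ = ρX + (1 − ρ)μ  ⇒  X = (T̂ − (1 − ρ)μ) / ρ
X = (40.3848 − 0.186 × 21.5) / 0.814 = (40.3848 − 3.9990) / 0.814 = 36.3858 / 0.814 = 44.700

44.7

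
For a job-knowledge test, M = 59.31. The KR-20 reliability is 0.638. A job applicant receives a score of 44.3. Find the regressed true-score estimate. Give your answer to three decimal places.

49.734

T̂ = 0.638(44.3) + 0.362(59.31) = 28.2634 + 21.47022 = 49.7336 → 49.734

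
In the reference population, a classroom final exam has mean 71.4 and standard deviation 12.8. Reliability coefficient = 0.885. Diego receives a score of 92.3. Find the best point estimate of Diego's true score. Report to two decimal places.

89.90

T̂ = ρX + (1 − ρ)μ
  = 0.885 × 92.3 + 0.115 × 71.4
  = 81.6855 + 8.2110
  = 89.897
  ≈ 89.90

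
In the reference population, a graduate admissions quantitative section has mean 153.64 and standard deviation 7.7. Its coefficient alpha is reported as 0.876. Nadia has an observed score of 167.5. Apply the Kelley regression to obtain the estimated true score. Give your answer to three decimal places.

165.781

T̂ = ρX + (1 − ρ)μ
  = 0.876 × 167.5 + 0.124 × 153.64
  = 146.7300 + 19.05136
  = 165.7814
  ≈ 165.781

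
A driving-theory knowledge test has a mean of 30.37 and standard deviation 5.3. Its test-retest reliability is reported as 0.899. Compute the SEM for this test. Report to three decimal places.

SEM = SD · √(1 − ρ) = 5.3 × √0.101 = 5.3 × 0.3178 = 1.6844

1.684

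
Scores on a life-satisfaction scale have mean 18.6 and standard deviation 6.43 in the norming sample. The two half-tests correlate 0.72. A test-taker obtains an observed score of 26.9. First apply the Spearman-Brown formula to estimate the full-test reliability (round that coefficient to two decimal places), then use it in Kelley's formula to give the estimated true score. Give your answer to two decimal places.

25.57

Spearman-Brown: ρ = 2r/(1 + r) = 2(0.72)/(1 + 0.72) = 1.440/1.72 = 0.8372 → 0.84
Kelley's formula gives T̂ = 0.84·26.9 + 0.16·18.6 = 22.596 + 2.976 = 25.572.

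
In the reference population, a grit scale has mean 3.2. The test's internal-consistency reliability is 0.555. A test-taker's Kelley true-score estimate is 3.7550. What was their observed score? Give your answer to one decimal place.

4.2

T̂ = ρX + (1 − ρ)μ  ⇒  X = (T̂ − (1 − ρ)μ) / ρ
X = (3.7550 − 0.445 × 3.2) / 0.555 = (3.7550 − 1.4240) / 0.555 = 2.3310 / 0.555 = 4.200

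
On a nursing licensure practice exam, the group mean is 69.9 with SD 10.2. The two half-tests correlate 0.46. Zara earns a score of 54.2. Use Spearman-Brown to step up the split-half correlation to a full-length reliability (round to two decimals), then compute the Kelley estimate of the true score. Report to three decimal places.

60.009

Spearman-Brown: ρ = 2r/(1 + r) = 2(0.46)/(1 + 0.46) = 0.920/1.46 = 0.6301 → 0.63
Regress the observed score toward the mean by the unreliability: T̂ = 0.63·54.2 + 0.37·69.9 = 34.146 + 25.863 = 60.0090.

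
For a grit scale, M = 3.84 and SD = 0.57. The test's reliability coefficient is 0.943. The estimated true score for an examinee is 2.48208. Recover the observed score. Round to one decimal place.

2.4

T̂ = ρX + (1 − ρ)μ  ⇒  X = (T̂ − (1 − ρ)μ) / ρ
X = (2.48208 − 0.057 × 3.84) / 0.943 = (2.48208 − 0.21888) / 0.943 = 2.26320 / 0.943 = 2.400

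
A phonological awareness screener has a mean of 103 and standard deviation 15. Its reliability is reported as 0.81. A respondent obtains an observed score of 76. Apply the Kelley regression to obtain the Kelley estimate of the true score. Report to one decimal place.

T̂ = 0.81(76) + 0.19(103) = 61.56 + 19.57 = 81.13 → 81.1

81.1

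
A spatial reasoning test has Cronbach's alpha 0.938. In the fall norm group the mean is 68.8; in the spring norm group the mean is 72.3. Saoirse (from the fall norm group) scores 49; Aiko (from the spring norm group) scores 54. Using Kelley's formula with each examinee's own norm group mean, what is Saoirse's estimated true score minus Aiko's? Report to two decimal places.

-4.91

T̂_Saoirse = 0.938(49) + 0.062(68.8) = 50.2276
T̂_Aiko = 0.938(54) + 0.062(72.3) = 55.1346
Difference = 50.2276 − 55.1346 = -4.9070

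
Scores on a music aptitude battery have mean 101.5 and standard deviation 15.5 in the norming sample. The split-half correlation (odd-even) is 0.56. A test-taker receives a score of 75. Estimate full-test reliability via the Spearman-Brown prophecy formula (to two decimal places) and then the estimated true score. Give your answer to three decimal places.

82.420

Spearman-Brown: ρ = 2r/(1 + r) = 2(0.56)/(1 + 0.56) = 1.120/1.56 = 0.7179 → 0.72
Regress the observed score toward the mean by the unreliability: T̂ = 0.72·75 + 0.28·101.5 = 54.00 + 28.420 = 82.4200.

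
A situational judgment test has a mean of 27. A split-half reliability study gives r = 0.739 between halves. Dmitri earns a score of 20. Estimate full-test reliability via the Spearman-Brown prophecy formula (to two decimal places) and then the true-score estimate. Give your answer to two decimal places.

Spearman-Brown: ρ = 2r/(1 + r) = 2(0.739)/(1 + 0.739) = 1.4780/1.739 = 0.8499 → 0.85
T̂ = 0.85(20) + 0.15(27) = 17.00 + 4.05 = 21.050 → 21.05

21.05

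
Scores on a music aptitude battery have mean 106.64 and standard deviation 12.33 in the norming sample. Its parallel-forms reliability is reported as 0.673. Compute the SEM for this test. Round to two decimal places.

SEM = SD · √(1 − ρ) = 12.33 × √0.327 = 12.33 × 0.5718 = 7.051

7.05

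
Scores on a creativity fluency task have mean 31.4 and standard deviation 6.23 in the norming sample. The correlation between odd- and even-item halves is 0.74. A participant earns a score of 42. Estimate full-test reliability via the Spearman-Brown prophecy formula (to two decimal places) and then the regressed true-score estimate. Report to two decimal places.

Spearman-Brown: ρ = 2r/(1 + r) = 2(0.74)/(1 + 0.74) = 1.480/1.74 = 0.8506 → 0.85
T̂ = 0.85(42) + 0.15(31.4) = 35.70 + 4.710 = 40.410 → 40.41

40.41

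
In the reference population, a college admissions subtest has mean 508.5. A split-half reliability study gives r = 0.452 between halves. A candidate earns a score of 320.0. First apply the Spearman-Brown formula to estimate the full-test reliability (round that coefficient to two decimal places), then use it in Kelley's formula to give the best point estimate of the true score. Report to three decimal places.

391.630

Spearman-Brown: ρ = 2r/(1 + r) = 2(0.452)/(1 + 0.452) = 0.9040/1.452 = 0.6226 → 0.62
Kelley's formula gives T̂ = 0.62·320.0 + 0.38·508.5 = 198.400 + 193.230 = 391.6300.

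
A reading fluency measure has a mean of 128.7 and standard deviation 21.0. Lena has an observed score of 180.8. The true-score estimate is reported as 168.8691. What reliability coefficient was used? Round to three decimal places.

0.771

T̂ = ρX + (1 − ρ)μ  ⇒  T̂ − μ = ρ(X − μ)
ρ = (T̂ − μ)/(X − μ) = (168.8691 − 128.7) / (180.8 − 128.7) = 40.1691 / 52.1 = 0.77100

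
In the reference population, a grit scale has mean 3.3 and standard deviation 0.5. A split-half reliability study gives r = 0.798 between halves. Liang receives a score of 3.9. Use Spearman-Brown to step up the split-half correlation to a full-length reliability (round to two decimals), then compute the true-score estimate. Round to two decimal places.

3.83

Spearman-Brown: ρ = 2r/(1 + r) = 2(0.798)/(1 + 0.798) = 1.5960/1.798 = 0.8877 → 0.89
T̂ = 0.89(3.9) + 0.11(3.3) = 3.471 + 0.363 = 3.834 → 3.83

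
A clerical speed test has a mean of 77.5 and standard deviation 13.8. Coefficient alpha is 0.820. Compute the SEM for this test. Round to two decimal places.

5.85

SEM = SD · √(1 − ρ) = 13.8 × √0.180 = 13.8 × 0.4243 = 5.855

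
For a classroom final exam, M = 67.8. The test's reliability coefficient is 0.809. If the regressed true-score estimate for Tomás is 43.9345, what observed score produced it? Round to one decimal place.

T̂ = ρX + (1 − ρ)μ  ⇒  X = (T̂ − (1 − ρ)μ) / ρ
X = (43.9345 − 0.191 × 67.8) / 0.809 = (43.9345 − 12.9498) / 0.809 = 30.9847 / 0.809 = 38.300

38.3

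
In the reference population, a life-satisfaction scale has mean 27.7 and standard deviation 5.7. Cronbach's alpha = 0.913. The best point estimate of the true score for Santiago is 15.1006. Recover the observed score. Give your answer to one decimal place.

T̂ = ρX + (1 − ρ)μ  ⇒  X = (T̂ − (1 − ρ)μ) / ρ
X = (15.1006 − 0.087 × 27.7) / 0.913 = (15.1006 − 2.4099) / 0.913 = 12.6907 / 0.913 = 13.900

13.9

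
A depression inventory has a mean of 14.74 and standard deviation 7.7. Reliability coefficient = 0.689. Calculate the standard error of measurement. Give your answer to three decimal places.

SEM = SD · √(1 − ρ) = 7.7 × √0.311 = 7.7 × 0.5577 = 4.2941

4.294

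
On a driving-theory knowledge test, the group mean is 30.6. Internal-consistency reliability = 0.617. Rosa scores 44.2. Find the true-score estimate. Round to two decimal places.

Weight the observed score by reliability and the mean by (1 − reliability): T̂ = 0.617·44.2 + 0.383·30.6 = 27.2714 + 11.7198 = 38.991.

38.99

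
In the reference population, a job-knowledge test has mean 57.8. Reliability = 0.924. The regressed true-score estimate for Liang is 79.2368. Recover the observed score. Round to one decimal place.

81.0

T̂ = ρX + (1 − ρ)μ  ⇒  X = (T̂ − (1 − ρ)μ) / ρ
X = (79.2368 − 0.076 × 57.8) / 0.924 = (79.2368 − 4.3928) / 0.924 = 74.8440 / 0.924 = 81.000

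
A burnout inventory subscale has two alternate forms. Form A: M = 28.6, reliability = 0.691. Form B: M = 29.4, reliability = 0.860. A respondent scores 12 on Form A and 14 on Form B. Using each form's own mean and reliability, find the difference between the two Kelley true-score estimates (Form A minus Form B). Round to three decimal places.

0.973

T̂_A = 0.691(12) + 0.309(28.6) = 17.12940
T̂_B = 0.860(14) + 0.140(29.4) = 16.15600
T̂_A − T̂_B = 0.97340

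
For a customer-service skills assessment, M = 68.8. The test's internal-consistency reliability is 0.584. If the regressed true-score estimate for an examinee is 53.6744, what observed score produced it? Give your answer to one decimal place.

T̂ = ρX + (1 − ρ)μ  ⇒  X = (T̂ − (1 − ρ)μ) / ρ
X = (53.6744 − 0.416 × 68.8) / 0.584 = (53.6744 − 28.6208) / 0.584 = 25.0536 / 0.584 = 42.900

42.9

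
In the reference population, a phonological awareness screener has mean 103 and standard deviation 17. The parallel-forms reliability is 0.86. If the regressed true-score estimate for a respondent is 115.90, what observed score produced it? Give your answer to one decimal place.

118.0

T̂ = ρX + (1 − ρ)μ  ⇒  X = (T̂ − (1 − ρ)μ) / ρ
X = (115.90 − 0.14 × 103) / 0.86 = (115.90 − 14.42) / 0.86 = 101.48 / 0.86 = 118.000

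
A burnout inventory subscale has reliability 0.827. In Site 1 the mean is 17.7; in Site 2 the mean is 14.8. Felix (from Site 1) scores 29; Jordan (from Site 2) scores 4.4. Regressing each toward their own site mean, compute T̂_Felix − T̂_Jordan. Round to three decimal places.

T̂_Felix = 0.827(29) + 0.173(17.7) = 27.04510
T̂_Jordan = 0.827(4.4) + 0.173(14.8) = 6.19920
Difference = 27.04510 − 6.19920 = 20.84590

20.846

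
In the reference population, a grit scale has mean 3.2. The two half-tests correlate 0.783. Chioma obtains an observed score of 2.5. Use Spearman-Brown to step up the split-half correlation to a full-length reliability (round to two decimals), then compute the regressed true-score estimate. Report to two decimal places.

Spearman-Brown: ρ = 2r/(1 + r) = 2(0.783)/(1 + 0.783) = 1.5660/1.783 = 0.8783 → 0.88
T̂ = 0.88(2.5) + 0.12(3.2) = 2.200 + 0.384 = 2.584 → 2.58

2.58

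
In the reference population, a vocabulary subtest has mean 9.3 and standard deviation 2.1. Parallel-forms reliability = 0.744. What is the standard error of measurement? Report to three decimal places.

1.063

SEM = SD · √(1 − ρ) = 2.1 × √0.256 = 2.1 × 0.5060 = 1.0625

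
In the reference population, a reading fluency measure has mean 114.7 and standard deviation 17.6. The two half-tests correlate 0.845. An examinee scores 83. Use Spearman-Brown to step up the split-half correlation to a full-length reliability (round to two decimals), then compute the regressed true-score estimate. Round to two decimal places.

Spearman-Brown: ρ = 2r/(1 + r) = 2(0.845)/(1 + 0.845) = 1.6900/1.845 = 0.9160 → 0.92
Kelley's formula gives T̂ = 0.92·83 + 0.08·114.7 = 76.36 + 9.176 = 85.536.

85.54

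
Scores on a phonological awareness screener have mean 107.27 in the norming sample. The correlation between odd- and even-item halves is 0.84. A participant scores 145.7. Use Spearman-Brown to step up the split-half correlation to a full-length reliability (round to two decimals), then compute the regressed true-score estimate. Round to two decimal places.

142.24

Spearman-Brown: ρ = 2r/(1 + r) = 2(0.84)/(1 + 0.84) = 1.680/1.84 = 0.9130 → 0.91
T̂ = ρX + (1 − ρ)μ
  = 0.91 × 145.7 + 0.09 × 107.27
  = 132.587 + 9.6543
  = 142.241
  ≈ 142.24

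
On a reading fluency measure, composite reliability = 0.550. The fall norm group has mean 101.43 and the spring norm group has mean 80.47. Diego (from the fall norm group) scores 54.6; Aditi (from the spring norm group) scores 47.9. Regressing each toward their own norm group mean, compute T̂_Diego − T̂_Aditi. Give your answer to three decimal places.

T̂_Diego = 0.550(54.6) + 0.450(101.43) = 75.67350
T̂_Aditi = 0.550(47.9) + 0.450(80.47) = 62.55650
Difference = 75.67350 − 62.55650 = 13.11700

13.117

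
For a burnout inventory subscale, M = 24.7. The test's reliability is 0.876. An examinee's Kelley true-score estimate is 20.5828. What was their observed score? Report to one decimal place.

20.0

T̂ = ρX + (1 − ρ)μ  ⇒  X = (T̂ − (1 − ρ)μ) / ρ
X = (20.5828 − 0.124 × 24.7) / 0.876 = (20.5828 − 3.0628) / 0.876 = 17.5200 / 0.876 = 20.000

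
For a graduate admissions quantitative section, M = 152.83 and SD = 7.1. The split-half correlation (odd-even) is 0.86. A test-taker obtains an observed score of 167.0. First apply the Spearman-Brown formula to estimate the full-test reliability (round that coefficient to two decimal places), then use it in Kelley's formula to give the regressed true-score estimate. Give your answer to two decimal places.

165.87

Spearman-Brown: ρ = 2r/(1 + r) = 2(0.86)/(1 + 0.86) = 1.720/1.86 = 0.9247 → 0.92
T̂ = ρX + (1 − ρ)μ
  = 0.92 × 167.0 + 0.08 × 152.83
  = 153.640 + 12.2264
  = 165.866
  ≈ 165.87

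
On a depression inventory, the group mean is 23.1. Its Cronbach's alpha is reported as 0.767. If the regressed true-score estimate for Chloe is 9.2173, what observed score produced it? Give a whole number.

5

T̂ = ρX + (1 − ρ)μ  ⇒  X = (T̂ − (1 − ρ)μ) / ρ
X = (9.2173 − 0.233 × 23.1) / 0.767 = (9.2173 − 5.3823) / 0.767 = 3.8350 / 0.767 = 5.00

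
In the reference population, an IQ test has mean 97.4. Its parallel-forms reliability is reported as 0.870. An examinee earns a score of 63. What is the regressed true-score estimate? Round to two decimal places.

67.47

T̂ = 0.870(63) + 0.130(97.4) = 54.810 + 12.6620 = 67.472 → 67.47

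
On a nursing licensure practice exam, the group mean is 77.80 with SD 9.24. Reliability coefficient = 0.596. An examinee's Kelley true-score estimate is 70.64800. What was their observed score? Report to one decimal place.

65.8

T̂ = ρX + (1 − ρ)μ  ⇒  X = (T̂ − (1 − ρ)μ) / ρ
X = (70.64800 − 0.404 × 77.80) / 0.596 = (70.64800 − 31.43120) / 0.596 = 39.21680 / 0.596 = 65.800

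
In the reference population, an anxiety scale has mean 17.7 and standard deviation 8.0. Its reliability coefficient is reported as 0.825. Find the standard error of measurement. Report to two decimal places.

SEM = SD · √(1 − ρ) = 8.0 × √0.175 = 8.0 × 0.4183 = 3.347

3.35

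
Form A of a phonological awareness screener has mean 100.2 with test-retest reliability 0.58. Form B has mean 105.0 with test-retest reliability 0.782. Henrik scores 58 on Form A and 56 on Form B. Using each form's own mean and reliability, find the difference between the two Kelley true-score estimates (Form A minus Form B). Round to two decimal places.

9.04

T̂_A = 0.58(58) + 0.42(100.2) = 75.7240
T̂_B = 0.782(56) + 0.218(105.0) = 66.6820
T̂_A − T̂_B = 9.0420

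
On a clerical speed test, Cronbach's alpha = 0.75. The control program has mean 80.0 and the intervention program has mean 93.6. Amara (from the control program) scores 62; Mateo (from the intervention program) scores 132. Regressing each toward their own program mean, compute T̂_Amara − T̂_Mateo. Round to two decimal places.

T̂_Amara = 0.75(62) + 0.25(80.0) = 66.5000
T̂_Mateo = 0.75(132) + 0.25(93.6) = 122.4000
Difference = 66.5000 − 122.4000 = -55.9000

-55.90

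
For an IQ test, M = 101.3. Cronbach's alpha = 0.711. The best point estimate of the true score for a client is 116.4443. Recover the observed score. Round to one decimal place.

122.6

T̂ = ρX + (1 − ρ)μ  ⇒  X = (T̂ − (1 − ρ)μ) / ρ
X = (116.4443 − 0.289 × 101.3) / 0.711 = (116.4443 − 29.2757) / 0.711 = 87.1686 / 0.711 = 122.600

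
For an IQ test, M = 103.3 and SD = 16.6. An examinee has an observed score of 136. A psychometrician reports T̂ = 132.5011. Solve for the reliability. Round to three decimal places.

0.893

T̂ = ρX + (1 − ρ)μ  ⇒  T̂ − μ = ρ(X − μ)
ρ = (T̂ − μ)/(X − μ) = (132.5011 − 103.3) / (136 − 103.3) = 29.2011 / 32.7 = 0.89300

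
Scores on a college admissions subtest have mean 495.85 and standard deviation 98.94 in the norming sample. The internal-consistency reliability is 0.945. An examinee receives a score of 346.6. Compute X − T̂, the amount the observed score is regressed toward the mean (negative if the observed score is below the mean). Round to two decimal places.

-8.21

T̂ = ρX + (1 − ρ)μ
  = 0.945 × 346.6 + 0.055 × 495.85
  = 327.5370 + 27.27175
  = 354.8087
  ≈ 354.809
X − T̂ = 346.6 − 354.809 = -8.209 → -8.21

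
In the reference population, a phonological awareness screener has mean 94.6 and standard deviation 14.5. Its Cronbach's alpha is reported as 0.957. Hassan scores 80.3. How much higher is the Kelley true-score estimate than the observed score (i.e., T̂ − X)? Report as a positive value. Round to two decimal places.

0.61

T̂ = 0.957(80.3) + 0.043(94.6) = 76.8471 + 4.0678 = 80.9149 → 80.915
T̂ − X = 80.915 − 80.3 = 0.615 → 0.61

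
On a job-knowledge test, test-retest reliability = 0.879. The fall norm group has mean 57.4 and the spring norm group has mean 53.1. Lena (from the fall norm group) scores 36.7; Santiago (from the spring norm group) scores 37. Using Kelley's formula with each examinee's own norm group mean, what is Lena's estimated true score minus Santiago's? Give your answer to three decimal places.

T̂_Lena = 0.879(36.7) + 0.121(57.4) = 39.20470
T̂_Santiago = 0.879(37) + 0.121(53.1) = 38.94810
Difference = 39.20470 − 38.94810 = 0.25660

0.257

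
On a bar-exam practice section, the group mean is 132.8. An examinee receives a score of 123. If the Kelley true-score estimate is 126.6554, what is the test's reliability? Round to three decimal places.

T̂ = ρX + (1 − ρ)μ  ⇒  T̂ − μ = ρ(X − μ)
ρ = (T̂ − μ)/(X − μ) = (126.6554 − 132.8) / (123 − 132.8) = -6.1446 / -9.8 = 0.62700

0.627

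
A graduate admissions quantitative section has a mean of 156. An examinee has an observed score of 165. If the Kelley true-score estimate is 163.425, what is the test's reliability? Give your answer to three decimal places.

T̂ = ρX + (1 − ρ)μ  ⇒  T̂ − μ = ρ(X − μ)
ρ = (T̂ − μ)/(X − μ) = (163.425 − 156) / (165 − 156) = 7.425 / 9.0 = 0.82500

0.825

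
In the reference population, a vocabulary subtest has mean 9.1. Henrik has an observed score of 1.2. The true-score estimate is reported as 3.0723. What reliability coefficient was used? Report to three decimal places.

0.763

T̂ = ρX + (1 − ρ)μ  ⇒  T̂ − μ = ρ(X − μ)
ρ = (T̂ − μ)/(X − μ) = (3.0723 − 9.1) / (1.2 − 9.1) = -6.0277 / -7.9 = 0.76300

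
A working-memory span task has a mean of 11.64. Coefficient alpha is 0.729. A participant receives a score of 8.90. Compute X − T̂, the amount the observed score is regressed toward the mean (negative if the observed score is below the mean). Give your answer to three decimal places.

Regress the observed score toward the mean by the unreliability: T̂ = 0.729·8.90 + 0.271·11.64 = 6.48810 + 3.15444 = 9.64254.
X − T̂ = 8.90 − 9.6425 = -0.7425 → -0.743

-0.743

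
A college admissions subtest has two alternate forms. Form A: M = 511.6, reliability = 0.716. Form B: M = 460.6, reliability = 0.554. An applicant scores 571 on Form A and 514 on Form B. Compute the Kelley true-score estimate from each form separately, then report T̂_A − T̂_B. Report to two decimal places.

T̂_A = 0.716(571) + 0.284(511.6) = 554.1304
T̂_B = 0.554(514) + 0.446(460.6) = 490.1836
T̂_A − T̂_B = 63.9468

63.95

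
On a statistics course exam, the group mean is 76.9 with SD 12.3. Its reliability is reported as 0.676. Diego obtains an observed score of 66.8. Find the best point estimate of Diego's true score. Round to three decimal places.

T̂ = 0.676(66.8) + 0.324(76.9) = 45.1568 + 24.9156 = 70.0724 → 70.072

70.072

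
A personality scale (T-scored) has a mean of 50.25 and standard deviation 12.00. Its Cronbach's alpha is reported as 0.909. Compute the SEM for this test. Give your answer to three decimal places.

SEM = SD · √(1 − ρ) = 12.00 × √0.091 = 12.00 × 0.3017 = 3.6199

3.620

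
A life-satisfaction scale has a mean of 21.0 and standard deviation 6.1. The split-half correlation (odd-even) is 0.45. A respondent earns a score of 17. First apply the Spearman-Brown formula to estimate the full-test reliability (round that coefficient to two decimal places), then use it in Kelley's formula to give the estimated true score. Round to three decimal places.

18.520

Spearman-Brown: ρ = 2r/(1 + r) = 2(0.45)/(1 + 0.45) = 0.900/1.45 = 0.6207 → 0.62
Kelley's formula gives T̂ = 0.62·17 + 0.38·21.0 = 10.54 + 7.980 = 18.5200.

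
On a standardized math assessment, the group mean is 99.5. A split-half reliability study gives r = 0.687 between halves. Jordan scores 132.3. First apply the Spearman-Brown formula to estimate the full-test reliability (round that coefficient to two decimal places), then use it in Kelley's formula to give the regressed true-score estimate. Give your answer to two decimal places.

126.07

Spearman-Brown: ρ = 2r/(1 + r) = 2(0.687)/(1 + 0.687) = 1.3740/1.687 = 0.8145 → 0.81
T̂ = 0.81(132.3) + 0.19(99.5) = 107.163 + 18.905 = 126.068 → 126.07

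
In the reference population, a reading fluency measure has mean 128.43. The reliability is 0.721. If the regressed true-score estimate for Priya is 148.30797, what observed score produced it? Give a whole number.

156

T̂ = ρX + (1 − ρ)μ  ⇒  X = (T̂ − (1 − ρ)μ) / ρ
X = (148.30797 − 0.279 × 128.43) / 0.721 = (148.30797 − 35.83197) / 0.721 = 112.47600 / 0.721 = 156.00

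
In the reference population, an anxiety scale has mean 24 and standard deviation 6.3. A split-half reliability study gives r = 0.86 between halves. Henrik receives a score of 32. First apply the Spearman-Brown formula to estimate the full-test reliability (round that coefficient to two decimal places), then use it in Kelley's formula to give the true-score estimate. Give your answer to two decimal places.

Spearman-Brown: ρ = 2r/(1 + r) = 2(0.86)/(1 + 0.86) = 1.720/1.86 = 0.9247 → 0.92
Kelley's formula gives T̂ = 0.92·32 + 0.08·24 = 29.44 + 1.92 = 31.360.

31.36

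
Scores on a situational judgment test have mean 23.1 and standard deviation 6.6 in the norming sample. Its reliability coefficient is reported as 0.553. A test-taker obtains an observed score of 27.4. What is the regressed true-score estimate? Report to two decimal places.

25.48

Regress the observed score toward the mean by the unreliability: T̂ = 0.553·27.4 + 0.447·23.1 = 15.1522 + 10.3257 = 25.478.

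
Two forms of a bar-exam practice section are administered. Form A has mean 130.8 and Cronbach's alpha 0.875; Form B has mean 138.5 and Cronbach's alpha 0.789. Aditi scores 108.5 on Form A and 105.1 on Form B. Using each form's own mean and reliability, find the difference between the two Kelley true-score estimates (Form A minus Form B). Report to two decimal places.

-0.86

T̂_A = 0.875(108.5) + 0.125(130.8) = 111.2875
T̂_B = 0.789(105.1) + 0.211(138.5) = 112.1474
T̂_A − T̂_B = -0.8599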